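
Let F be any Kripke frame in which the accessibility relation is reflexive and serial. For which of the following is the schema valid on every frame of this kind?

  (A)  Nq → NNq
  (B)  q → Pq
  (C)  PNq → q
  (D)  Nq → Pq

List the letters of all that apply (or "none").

B, D

(A) axiom 4: valid iff R is transitive. Such an R need not be transitive — not valid.
(B) q → Pq is the dual of axiom T, which corresponds to reflexivity. Every such R is reflexive — valid.
(C) PNq → q (the dual of axiom B) characterises the symmetric frames. Such an R need not be symmetric — not valid.
(D) axiom D: valid iff R is serial. Every such R is serial — valid.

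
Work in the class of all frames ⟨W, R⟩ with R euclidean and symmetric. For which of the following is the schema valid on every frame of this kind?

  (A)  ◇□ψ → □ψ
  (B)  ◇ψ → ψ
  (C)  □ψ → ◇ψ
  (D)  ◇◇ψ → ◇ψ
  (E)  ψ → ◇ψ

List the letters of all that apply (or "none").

A symmetric euclidean relation is transitive (uRv and vRw give vRu by symmetry, then uRw by the euclidean condition, applied at v).
(A) ◇□ψ → □ψ is the dual of axiom 5; it is valid on a frame exactly when R is euclidean. Every such R is euclidean, so valid.
(B) ◇ψ → ψ (the converse of T) corresponds to R being a subset of the identity. Such an R need not be a subset of the identity, so not valid.
(C) □ψ → ◇ψ is axiom D; it is valid on a frame exactly when R is serial. Such an R need not be serial, so not valid.
(D) the dual of axiom 4: valid iff R is transitive. Every such R is transitive — valid.
(E) ψ → ◇ψ (the dual of axiom T) characterises the reflexive frames. Such an R need not be reflexive — not valid.

A, D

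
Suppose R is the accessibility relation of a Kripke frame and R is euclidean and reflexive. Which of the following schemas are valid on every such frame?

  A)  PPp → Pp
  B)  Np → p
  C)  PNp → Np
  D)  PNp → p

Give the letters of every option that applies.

A, B, C, D

A reflexive euclidean relation is also symmetric (from wRw and wRv the euclidean condition gives vRw) and hence transitive; it is an equivalence relation.
(A) PPp → Pp is the dual of axiom 4, which corresponds to transitivity. Every such R is transitive — valid.
(B) axiom T: valid iff R is reflexive. Every such R is reflexive — valid.
(C) PNp → Np is the dual of axiom 5; it is valid on a frame exactly when R is euclidean. Every such R is euclidean, so valid.
(D) PNp → p is the dual of axiom B; it is valid on a frame exactly when R is symmetric. Every such R is symmetric, so valid.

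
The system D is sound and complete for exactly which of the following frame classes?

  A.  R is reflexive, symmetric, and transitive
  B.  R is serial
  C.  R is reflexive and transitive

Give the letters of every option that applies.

(A) this class determines S5, not D.
(B) D is sound and complete for exactly this class.
(C) this class determines S4, not D.

B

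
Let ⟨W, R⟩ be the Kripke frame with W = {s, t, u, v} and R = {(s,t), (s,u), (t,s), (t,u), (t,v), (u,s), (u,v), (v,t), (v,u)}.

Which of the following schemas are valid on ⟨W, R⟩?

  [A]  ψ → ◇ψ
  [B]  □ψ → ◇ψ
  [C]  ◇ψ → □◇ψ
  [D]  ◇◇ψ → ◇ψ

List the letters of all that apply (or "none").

B

R is not reflexive: not s R s.
R is not transitive: s R t and t R s but not s R s.
R is not euclidean: s R u and s R t but not u R t.
R is serial: every world has an R-successor.
(A) ψ → ◇ψ is the dual of axiom T, which corresponds to reflexivity. R is not reflexive — not valid.
(B) axiom D: valid iff R is serial. R is serial — valid.
(C) ◇ψ → □◇ψ (axiom 5) characterises the euclidean frames. R is not euclidean — not valid.
(D) ◇◇ψ → ◇ψ (the dual of axiom 4) characterises the transitive frames. R is not transitive — not valid.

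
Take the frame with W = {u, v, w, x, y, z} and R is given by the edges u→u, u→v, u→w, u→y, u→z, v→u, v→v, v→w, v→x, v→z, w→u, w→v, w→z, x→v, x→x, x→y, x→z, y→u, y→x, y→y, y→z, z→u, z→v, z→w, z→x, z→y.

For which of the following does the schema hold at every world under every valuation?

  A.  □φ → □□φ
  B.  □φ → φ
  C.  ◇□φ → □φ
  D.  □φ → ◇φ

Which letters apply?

D

R is not reflexive: not w R w.
R is not transitive: u R v and v R x but not u R x.
R is not euclidean: u R v and u R y but not v R y.
R is serial: every world has an R-successor.
(A) □φ → □□φ (axiom 4) characterises the transitive frames. R is not transitive — not valid.
(B) □φ → φ is axiom T; it is valid on a frame exactly when R is reflexive. R is not reflexive, so not valid.
(C) the dual of axiom 5: valid iff R is euclidean. R is not euclidean — not valid.
(D) axiom D: valid iff R is serial. R is serial — valid.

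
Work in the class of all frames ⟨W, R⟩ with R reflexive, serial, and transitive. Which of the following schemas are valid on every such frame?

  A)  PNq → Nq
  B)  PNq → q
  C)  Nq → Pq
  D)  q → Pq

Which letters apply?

C, D

(A) PNq → Nq is the dual of axiom 5; it is valid on a frame exactly when R is euclidean. Such an R need not be euclidean, so not valid.
(B) PNq → q (the dual of axiom B) characterises the symmetric frames. Such an R need not be symmetric — not valid.
(C) axiom D: valid iff R is serial. Every such R is serial — valid.
(D) q → Pq is the dual of axiom T, which corresponds to reflexivity. Every such R is reflexive — valid.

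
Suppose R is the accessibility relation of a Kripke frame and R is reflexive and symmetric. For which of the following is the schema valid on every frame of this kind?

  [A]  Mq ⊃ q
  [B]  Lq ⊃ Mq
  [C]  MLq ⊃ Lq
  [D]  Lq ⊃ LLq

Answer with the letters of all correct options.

Reflexive relations are serial.
(A) Mq ⊃ q is the converse of T; it holds exactly when R ⊆ identity. Such an R need not be a subset of the identity — not valid.
(B) axiom D: valid iff R is serial. Every such R is serial — valid.
(C) the dual of axiom 5: valid iff R is euclidean. Such an R need not be euclidean — not valid.
(D) axiom 4: valid iff R is transitive. Such an R need not be transitive — not valid.

B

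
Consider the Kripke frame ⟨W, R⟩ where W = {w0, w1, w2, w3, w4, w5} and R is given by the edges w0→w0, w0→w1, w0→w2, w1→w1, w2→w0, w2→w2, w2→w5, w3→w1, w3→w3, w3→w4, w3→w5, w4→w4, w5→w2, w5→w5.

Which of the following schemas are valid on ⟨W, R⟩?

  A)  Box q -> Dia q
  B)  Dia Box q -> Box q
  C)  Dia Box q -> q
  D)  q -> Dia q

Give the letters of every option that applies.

R is reflexive: each world relates to itself.
R is not symmetric: w0 R w1 but not w1 R w0.
R is not euclidean: w0 R w1 and w0 R w0 but not w1 R w0.
R is serial: every world has an R-successor.
(A) Box q -> Dia q is axiom D; it is valid on a frame exactly when R is serial. R is serial, so valid.
(B) Dia Box q -> Box q is the dual of axiom 5; it is valid on a frame exactly when R is euclidean. R is not euclidean, so not valid.
(C) Dia Box q -> q is the dual of axiom B, which corresponds to symmetry. R is not symmetric — not valid.
(D) q -> Dia q is the dual of axiom T, which corresponds to reflexivity. R is reflexive — valid.

A, D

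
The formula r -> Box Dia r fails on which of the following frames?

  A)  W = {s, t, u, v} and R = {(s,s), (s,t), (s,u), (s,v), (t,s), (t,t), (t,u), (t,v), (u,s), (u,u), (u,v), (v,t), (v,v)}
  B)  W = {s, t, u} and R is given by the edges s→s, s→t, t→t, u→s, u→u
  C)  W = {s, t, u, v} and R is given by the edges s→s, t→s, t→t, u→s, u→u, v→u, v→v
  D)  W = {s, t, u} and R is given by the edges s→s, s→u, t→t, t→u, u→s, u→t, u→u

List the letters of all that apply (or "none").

The schema r -> Box Dia r is axiom B; it is valid on a frame iff R is symmetric.
(A) R is not symmetric (s R v but not v R s), so the schema fails here.
(B) R is not symmetric (s R t but not t R s), so the schema fails here.
(C) R is not symmetric (t R s but not s R t), so the schema fails here.
(D) R is symmetric (every R-edge is matched by its reverse), so the schema is valid here.

A, B, C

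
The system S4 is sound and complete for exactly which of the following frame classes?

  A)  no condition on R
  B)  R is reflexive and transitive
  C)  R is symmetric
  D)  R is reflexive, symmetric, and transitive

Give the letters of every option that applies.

(A) this class determines K, not S4.
(B) S4 is sound and complete for exactly this class.
(C) this class determines KB, not S4.
(D) this class determines S5, not S4.

B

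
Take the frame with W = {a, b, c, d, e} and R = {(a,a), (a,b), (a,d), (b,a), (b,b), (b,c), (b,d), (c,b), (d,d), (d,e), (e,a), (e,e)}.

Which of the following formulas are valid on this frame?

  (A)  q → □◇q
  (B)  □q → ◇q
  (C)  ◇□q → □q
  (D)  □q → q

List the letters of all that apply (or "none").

R is not reflexive: not c R c.
R is not symmetric: a R d but not d R a.
R is not euclidean: a R d and a R a but not d R a.
R is serial: every world has an R-successor.
(A) axiom B: valid iff R is symmetric. R is not symmetric — not valid.
(B) □q → ◇q (axiom D) characterises the serial frames. R is serial — valid.
(C) ◇□q → □q (the dual of axiom 5) characterises the euclidean frames. R is not euclidean — not valid.
(D) □q → q is axiom T, which corresponds to reflexivity. R is not reflexive — not valid.

B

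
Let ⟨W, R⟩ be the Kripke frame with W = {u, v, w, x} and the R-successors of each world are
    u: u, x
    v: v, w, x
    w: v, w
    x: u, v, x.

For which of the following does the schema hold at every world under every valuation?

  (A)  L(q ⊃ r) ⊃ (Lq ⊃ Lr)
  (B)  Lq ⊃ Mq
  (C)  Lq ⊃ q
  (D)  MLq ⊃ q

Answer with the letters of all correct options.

A, B, C, D

R is reflexive: each world relates to itself.
R is symmetric: every R-edge is matched by its reverse.
R is serial: every world has an R-successor.
(A) this is just K, valid on every normal frame.
(B) Lq ⊃ Mq is axiom D; it is valid on a frame exactly when R is serial. R is serial, so valid.
(C) Lq ⊃ q (axiom T) characterises the reflexive frames. R is reflexive — valid.
(D) MLq ⊃ q is the dual of axiom B; it is valid on a frame exactly when R is symmetric. R is symmetric, so valid.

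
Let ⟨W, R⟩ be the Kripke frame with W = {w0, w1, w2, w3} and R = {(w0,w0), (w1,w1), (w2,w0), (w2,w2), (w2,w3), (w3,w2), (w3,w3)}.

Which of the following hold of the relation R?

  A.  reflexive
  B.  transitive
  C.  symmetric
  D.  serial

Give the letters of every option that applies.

A, D

(A) reflexive: each world relates to itself.
(B) not transitive: w3 R w2 and w2 R w0 but not w3 R w0.
(C) not symmetric: w2 R w0 but not w0 R w2.
(D) serial: every world has an R-successor.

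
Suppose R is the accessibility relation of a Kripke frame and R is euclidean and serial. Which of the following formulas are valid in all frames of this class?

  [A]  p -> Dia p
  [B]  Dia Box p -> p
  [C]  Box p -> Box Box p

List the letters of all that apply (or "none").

none

(A) the dual of axiom T: valid iff R is reflexive. Such an R need not be reflexive — not valid.
(B) the dual of axiom B: valid iff R is symmetric. Such an R need not be symmetric — not valid.
(C) Box p -> Box Box p is axiom 4; it is valid on a frame exactly when R is transitive. Such an R need not be transitive, so not valid.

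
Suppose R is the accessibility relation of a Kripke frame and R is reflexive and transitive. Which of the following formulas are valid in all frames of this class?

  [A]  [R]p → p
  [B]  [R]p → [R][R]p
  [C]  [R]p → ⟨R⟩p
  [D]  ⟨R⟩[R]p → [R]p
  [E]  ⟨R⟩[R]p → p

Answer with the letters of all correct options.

A, B, C

Reflexive relations are serial.
(A) [R]p → p (axiom T) characterises the reflexive frames. Every such R is reflexive — valid.
(B) [R]p → [R][R]p (axiom 4) characterises the transitive frames. Every such R is transitive — valid.
(C) [R]p → ⟨R⟩p is axiom D, which corresponds to seriality. Every such R is serial — valid.
(D) the dual of axiom 5: valid iff R is euclidean. Such an R need not be euclidean — not valid.
(E) ⟨R⟩[R]p → p (the dual of axiom B) characterises the symmetric frames. Such an R need not be symmetric — not valid.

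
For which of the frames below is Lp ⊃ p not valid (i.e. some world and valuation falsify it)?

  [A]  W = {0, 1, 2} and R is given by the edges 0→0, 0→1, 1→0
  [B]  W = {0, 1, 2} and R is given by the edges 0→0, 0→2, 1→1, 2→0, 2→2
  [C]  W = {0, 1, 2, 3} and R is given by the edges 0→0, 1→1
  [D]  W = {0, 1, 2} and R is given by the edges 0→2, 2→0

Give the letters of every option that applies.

The schema Lp ⊃ p is axiom T; it is valid on a frame iff R is reflexive.
(A) R is not reflexive (not 1 R 1), so the schema fails here.
(B) R is reflexive (each world relates to itself), so the schema is valid here.
(C) R is not reflexive (not 2 R 2), so the schema fails here.
(D) R is not reflexive (not 0 R 0), so the schema fails here.

A, C, D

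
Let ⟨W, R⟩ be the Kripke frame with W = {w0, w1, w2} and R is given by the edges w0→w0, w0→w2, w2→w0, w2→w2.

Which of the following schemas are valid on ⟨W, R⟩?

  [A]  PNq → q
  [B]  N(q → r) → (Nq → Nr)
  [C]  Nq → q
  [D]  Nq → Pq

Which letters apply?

R is not reflexive: not w1 R w1.
R is symmetric: every R-edge is matched by its reverse.
R is not serial: w1 has no R-successor.
(A) the dual of axiom B: valid iff R is symmetric. R is symmetric — valid.
(B) this is just K, valid on every normal frame.
(C) Nq → q is axiom T; it is valid on a frame exactly when R is reflexive. R is not reflexive, so not valid.
(D) Nq → Pq is axiom D, which corresponds to seriality. R is not serial — not valid.

A, B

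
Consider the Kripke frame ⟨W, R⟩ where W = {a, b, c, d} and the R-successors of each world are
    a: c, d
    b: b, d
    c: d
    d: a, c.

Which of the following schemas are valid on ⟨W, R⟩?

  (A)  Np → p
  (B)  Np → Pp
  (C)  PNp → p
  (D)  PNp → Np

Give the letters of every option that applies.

R is not reflexive: not a R a.
R is not symmetric: a R c but not c R a.
R is not euclidean: b R d and b R b but not d R b.
R is serial: every world has an R-successor.
(A) Np → p is axiom T, which corresponds to reflexivity. R is not reflexive — not valid.
(B) Np → Pp is axiom D; it is valid on a frame exactly when R is serial. R is serial, so valid.
(C) PNp → p is the dual of axiom B, which corresponds to symmetry. R is not symmetric — not valid.
(D) PNp → Np (the dual of axiom 5) characterises the euclidean frames. R is not euclidean — not valid.

B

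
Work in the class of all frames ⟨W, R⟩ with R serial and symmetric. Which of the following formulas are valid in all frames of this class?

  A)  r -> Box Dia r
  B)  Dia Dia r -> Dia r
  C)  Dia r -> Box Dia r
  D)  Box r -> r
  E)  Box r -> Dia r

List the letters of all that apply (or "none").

(A) r -> Box Dia r is axiom B, which corresponds to symmetry. Every such R is symmetric — valid.
(B) Dia Dia r -> Dia r is the dual of axiom 4; it is valid on a frame exactly when R is transitive. Such an R need not be transitive, so not valid.
(C) Dia r -> Box Dia r (axiom 5) characterises the euclidean frames. Such an R need not be euclidean — not valid.
(D) Box r -> r (axiom T) characterises the reflexive frames. Such an R need not be reflexive — not valid.
(E) Box r -> Dia r is axiom D, which corresponds to seriality. Every such R is serial — valid.

A, E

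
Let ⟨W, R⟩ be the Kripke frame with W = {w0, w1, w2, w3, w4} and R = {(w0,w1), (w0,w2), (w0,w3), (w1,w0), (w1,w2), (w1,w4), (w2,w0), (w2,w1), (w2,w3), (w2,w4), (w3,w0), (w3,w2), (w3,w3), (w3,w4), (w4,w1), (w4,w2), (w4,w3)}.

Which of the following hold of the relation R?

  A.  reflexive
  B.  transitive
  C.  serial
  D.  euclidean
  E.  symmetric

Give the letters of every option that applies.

C, E

(A) not reflexive: not w0 R w0.
(B) not transitive: w0 R w1 and w1 R w0 but not w0 R w0.
(C) serial: every world has an R-successor.
(D) not euclidean: w0 R w1 and w0 R w3 but not w1 R w3.
(E) symmetric: every R-edge is matched by its reverse.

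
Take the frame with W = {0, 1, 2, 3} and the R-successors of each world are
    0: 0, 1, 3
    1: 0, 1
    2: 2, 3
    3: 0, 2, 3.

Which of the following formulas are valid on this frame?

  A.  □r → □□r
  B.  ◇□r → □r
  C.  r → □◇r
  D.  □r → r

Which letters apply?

R is reflexive: each world relates to itself.
R is symmetric: every R-edge is matched by its reverse.
R is not transitive: 0 R 3 and 3 R 2 but not 0 R 2.
R is not euclidean: 0 R 1 and 0 R 3 but not 1 R 3.
(A) □r → □□r is axiom 4; it is valid on a frame exactly when R is transitive. R is not transitive, so not valid.
(B) ◇□r → □r is the dual of axiom 5; it is valid on a frame exactly when R is euclidean. R is not euclidean, so not valid.
(C) r → □◇r (axiom B) characterises the symmetric frames. R is symmetric — valid.
(D) □r → r is axiom T; it is valid on a frame exactly when R is reflexive. R is reflexive, so valid.

C, D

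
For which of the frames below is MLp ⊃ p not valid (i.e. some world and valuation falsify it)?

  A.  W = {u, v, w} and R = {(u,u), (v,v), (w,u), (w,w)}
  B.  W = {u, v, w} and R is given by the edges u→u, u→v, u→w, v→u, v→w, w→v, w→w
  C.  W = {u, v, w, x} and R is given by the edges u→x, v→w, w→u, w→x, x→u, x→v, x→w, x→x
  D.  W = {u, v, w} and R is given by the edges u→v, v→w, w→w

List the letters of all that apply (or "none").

A, B, C, D

The schema MLp ⊃ p is the dual of axiom B; it is valid on a frame iff R is symmetric.
(A) R is not symmetric (w R u but not u R w), so the schema fails here.
(B) R is not symmetric (u R w but not w R u), so the schema fails here.
(C) R is not symmetric (v R w but not w R v), so the schema fails here.
(D) R is not symmetric (u R v but not v R u), so the schema fails here.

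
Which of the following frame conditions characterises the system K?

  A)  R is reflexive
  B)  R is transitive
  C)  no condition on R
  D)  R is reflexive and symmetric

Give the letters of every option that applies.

(A) this class determines T (= KT), not K.
(B) this class determines K4, not K.
(C) K is sound and complete for exactly this class.
(D) this class determines B (= KTB), not K.

C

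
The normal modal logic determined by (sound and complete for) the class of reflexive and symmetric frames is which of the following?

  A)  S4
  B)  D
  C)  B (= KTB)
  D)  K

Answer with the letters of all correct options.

C

(A) S4 is determined by the class of reflexive and transitive frames.
(B) D is determined by the class of serial frames.
(C) B (= KTB) is determined by exactly this class.
(D) K is determined by the class of arbitrary frames.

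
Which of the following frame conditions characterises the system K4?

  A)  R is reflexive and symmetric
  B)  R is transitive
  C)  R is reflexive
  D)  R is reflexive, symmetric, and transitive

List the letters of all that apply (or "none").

B

(A) this class determines B (= KTB), not K4.
(B) K4 is sound and complete for exactly this class.
(C) this class determines T (= KT), not K4.
(D) this class determines S5, not K4.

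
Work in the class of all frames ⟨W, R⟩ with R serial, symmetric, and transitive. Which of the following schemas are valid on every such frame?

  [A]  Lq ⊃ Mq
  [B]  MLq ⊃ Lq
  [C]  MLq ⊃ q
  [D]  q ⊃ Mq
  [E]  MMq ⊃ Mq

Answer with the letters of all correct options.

A, B, C, D, E

A serial symmetric transitive relation is reflexive (take any v with uRv; symmetry gives vRu and transitivity gives uRu), hence an equivalence relation.
(A) Lq ⊃ Mq (axiom D) characterises the serial frames. Every such R is serial — valid.
(B) MLq ⊃ Lq (the dual of axiom 5) characterises the euclidean frames. Every such R is euclidean — valid.
(C) MLq ⊃ q (the dual of axiom B) characterises the symmetric frames. Every such R is symmetric — valid.
(D) q ⊃ Mq is the dual of axiom T; it is valid on a frame exactly when R is reflexive. Every such R is reflexive, so valid.
(E) MMq ⊃ Mq (the dual of axiom 4) characterises the transitive frames. Every such R is transitive — valid.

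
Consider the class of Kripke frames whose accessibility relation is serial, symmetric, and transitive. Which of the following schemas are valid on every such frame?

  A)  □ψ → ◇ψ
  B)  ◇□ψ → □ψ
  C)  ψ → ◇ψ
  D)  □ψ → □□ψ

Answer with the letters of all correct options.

A, B, C, D

A serial symmetric transitive relation is reflexive (take any v with uRv; symmetry gives vRu and transitivity gives uRu), hence an equivalence relation.
(A) □ψ → ◇ψ (axiom D) characterises the serial frames. Every such R is serial — valid.
(B) ◇□ψ → □ψ is the dual of axiom 5, which corresponds to the euclidean property. Every such R is euclidean — valid.
(C) ψ → ◇ψ is the dual of axiom T; it is valid on a frame exactly when R is reflexive. Every such R is reflexive, so valid.
(D) axiom 4: valid iff R is transitive. Every such R is transitive — valid.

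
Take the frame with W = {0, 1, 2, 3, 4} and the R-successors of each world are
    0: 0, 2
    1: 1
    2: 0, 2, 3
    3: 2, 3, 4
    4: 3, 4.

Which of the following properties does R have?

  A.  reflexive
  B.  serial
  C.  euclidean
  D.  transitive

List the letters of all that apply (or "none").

A, B

(A) reflexive: each world relates to itself.
(B) serial: every world has an R-successor.
(C) not euclidean: 2 R 0 and 2 R 3 but not 0 R 3.
(D) not transitive: 0 R 2 and 2 R 3 but not 0 R 3.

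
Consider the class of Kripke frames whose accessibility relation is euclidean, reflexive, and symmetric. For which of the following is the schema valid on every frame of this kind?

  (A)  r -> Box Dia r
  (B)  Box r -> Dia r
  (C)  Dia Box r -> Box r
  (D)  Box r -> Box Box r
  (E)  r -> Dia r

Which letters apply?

A relation that is euclidean, reflexive, and symmetric is also serial and transitive.
(A) r -> Box Dia r is axiom B; it is valid on a frame exactly when R is symmetric. Every such R is symmetric, so valid.
(B) axiom D: valid iff R is serial. Every such R is serial — valid.
(C) Dia Box r -> Box r is the dual of axiom 5; it is valid on a frame exactly when R is euclidean. Every such R is euclidean, so valid.
(D) axiom 4: valid iff R is transitive. Every such R is transitive — valid.
(E) r -> Dia r (the dual of axiom T) characterises the reflexive frames. Every such R is reflexive — valid.

A, B, C, D, E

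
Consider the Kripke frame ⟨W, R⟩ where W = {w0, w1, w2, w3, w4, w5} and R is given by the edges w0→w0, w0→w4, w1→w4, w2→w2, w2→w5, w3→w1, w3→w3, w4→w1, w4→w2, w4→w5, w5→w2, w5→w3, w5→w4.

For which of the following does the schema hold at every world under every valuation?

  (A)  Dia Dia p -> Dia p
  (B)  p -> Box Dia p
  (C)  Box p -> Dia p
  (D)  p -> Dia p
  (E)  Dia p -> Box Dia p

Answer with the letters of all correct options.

C

R is not reflexive: not w1 R w1.
R is not symmetric: w0 R w4 but not w4 R w0.
R is not transitive: w0 R w4 and w4 R w1 but not w0 R w1.
R is not euclidean: w0 R w4 and w0 R w0 but not w4 R w0.
R is serial: every world has an R-successor.
(A) Dia Dia p -> Dia p is the dual of axiom 4, which corresponds to transitivity. R is not transitive — not valid.
(B) p -> Box Dia p is axiom B, which corresponds to symmetry. R is not symmetric — not valid.
(C) Box p -> Dia p (axiom D) characterises the serial frames. R is serial — valid.
(D) the dual of axiom T: valid iff R is reflexive. R is not reflexive — not valid.
(E) Dia p -> Box Dia p is axiom 5; it is valid on a frame exactly when R is euclidean. R is not euclidean, so not valid.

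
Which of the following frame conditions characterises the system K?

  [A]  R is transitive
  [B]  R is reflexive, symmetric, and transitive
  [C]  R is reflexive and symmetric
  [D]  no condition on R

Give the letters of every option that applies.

D

(A) this class determines K4, not K.
(B) this class determines S5, not K.
(C) this class determines B (= KTB), not K.
(D) K is sound and complete for exactly this class.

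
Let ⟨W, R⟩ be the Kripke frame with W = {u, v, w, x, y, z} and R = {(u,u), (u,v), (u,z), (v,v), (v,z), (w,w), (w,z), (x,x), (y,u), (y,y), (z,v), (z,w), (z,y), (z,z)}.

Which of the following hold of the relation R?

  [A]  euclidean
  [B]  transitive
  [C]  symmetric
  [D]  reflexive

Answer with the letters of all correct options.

D

(A) not euclidean: u R v and u R u but not v R u.
(B) not transitive: u R z and z R w but not u R w.
(C) not symmetric: u R v but not v R u.
(D) reflexive: each world relates to itself.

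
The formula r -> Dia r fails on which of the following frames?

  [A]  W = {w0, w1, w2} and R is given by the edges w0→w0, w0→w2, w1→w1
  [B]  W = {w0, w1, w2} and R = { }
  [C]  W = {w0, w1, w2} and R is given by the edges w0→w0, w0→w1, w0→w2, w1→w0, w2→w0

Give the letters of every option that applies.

The schema r -> Dia r is the dual of axiom T; it is valid on a frame iff R is reflexive.
(A) R is not reflexive (not w2 R w2), so the schema fails here.
(B) R is not reflexive (not w0 R w0), so the schema fails here.
(C) R is not reflexive (not w1 R w1), so the schema fails here.

A, B, C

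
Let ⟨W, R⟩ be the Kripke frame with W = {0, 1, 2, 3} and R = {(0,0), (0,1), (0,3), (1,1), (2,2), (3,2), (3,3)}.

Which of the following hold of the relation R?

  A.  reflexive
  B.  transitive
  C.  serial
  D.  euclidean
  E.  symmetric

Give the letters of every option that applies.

A, C

(A) reflexive: each world relates to itself.
(B) not transitive: 0 R 3 and 3 R 2 but not 0 R 2.
(C) serial: every world has an R-successor.
(D) not euclidean: 0 R 1 and 0 R 0 but not 1 R 0.
(E) not symmetric: 0 R 1 but not 1 R 0.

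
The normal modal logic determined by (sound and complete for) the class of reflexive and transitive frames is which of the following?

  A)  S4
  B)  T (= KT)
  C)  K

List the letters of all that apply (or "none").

A

(A) S4 is determined by exactly this class.
(B) T (= KT) is determined by the class of reflexive frames.
(C) K is determined by the class of arbitrary frames.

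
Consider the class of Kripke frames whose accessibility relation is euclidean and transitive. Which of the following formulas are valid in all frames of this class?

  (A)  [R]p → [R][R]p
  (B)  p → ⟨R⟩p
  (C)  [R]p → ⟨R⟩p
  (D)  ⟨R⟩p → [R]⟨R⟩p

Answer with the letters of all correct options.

A, D

(A) [R]p → [R][R]p is axiom 4, which corresponds to transitivity. Every such R is transitive — valid.
(B) p → ⟨R⟩p is the dual of axiom T, which corresponds to reflexivity. Such an R need not be reflexive — not valid.
(C) [R]p → ⟨R⟩p (axiom D) characterises the serial frames. Such an R need not be serial — not valid.
(D) ⟨R⟩p → [R]⟨R⟩p is axiom 5; it is valid on a frame exactly when R is euclidean. Every such R is euclidean, so valid.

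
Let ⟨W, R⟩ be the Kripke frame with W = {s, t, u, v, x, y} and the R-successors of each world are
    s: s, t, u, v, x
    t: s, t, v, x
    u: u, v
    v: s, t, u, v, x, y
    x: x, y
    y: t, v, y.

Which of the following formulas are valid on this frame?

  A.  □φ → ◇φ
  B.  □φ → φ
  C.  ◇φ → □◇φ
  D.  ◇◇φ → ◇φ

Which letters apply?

A, B

R is reflexive: each world relates to itself.
R is not transitive: s R v and v R y but not s R y.
R is not euclidean: s R t and s R u but not t R u.
R is serial: every world has an R-successor.
(A) □φ → ◇φ is axiom D, which corresponds to seriality. R is serial — valid.
(B) □φ → φ (axiom T) characterises the reflexive frames. R is reflexive — valid.
(C) ◇φ → □◇φ (axiom 5) characterises the euclidean frames. R is not euclidean — not valid.
(D) the dual of axiom 4: valid iff R is transitive. R is not transitive — not valid.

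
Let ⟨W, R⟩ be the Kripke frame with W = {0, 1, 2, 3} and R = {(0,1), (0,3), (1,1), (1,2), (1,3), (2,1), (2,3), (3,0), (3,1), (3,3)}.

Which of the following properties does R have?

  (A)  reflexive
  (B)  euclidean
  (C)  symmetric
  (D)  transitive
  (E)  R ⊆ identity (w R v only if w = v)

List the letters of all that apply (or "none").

none

(A) not reflexive: not 0 R 0.
(B) not euclidean: 1 R 3 and 1 R 2 but not 3 R 2.
(C) not symmetric: 0 R 1 but not 1 R 0.
(D) not transitive: 0 R 1 and 1 R 2 but not 0 R 2.
(E) not ⊆ identity: 0 R 1 with 0 ≠ 1.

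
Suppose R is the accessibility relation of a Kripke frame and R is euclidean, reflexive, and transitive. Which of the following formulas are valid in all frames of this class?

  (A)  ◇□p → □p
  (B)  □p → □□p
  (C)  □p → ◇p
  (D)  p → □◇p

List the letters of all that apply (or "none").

A, B, C, D

A relation that is euclidean, reflexive, and transitive is also serial and symmetric.
(A) ◇□p → □p is the dual of axiom 5; it is valid on a frame exactly when R is euclidean. Every such R is euclidean, so valid.
(B) □p → □□p is axiom 4, which corresponds to transitivity. Every such R is transitive — valid.
(C) axiom D: valid iff R is serial. Every such R is serial — valid.
(D) axiom B: valid iff R is symmetric. Every such R is symmetric — valid.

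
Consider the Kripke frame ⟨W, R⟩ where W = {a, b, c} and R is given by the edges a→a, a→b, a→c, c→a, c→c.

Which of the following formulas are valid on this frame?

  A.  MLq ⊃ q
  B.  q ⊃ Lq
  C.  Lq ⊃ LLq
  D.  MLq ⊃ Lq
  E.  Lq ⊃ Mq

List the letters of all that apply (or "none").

none

R is not symmetric: a R b but not b R a.
R is not transitive: c R a and a R b but not c R b.
R is not euclidean: a R b and a R a but not b R a.
R is not serial: b has no R-successor.
R is not a subset of the identity: a R b with a ≠ b.
(A) MLq ⊃ q is the dual of axiom B, which corresponds to symmetry. R is not symmetric — not valid.
(B) q ⊃ Lq is valid only on frames where every R-edge is a self-loop. Here R ⊄ identity — not valid.
(C) Lq ⊃ LLq is axiom 4; it is valid on a frame exactly when R is transitive. R is not transitive, so not valid.
(D) MLq ⊃ Lq is the dual of axiom 5, which corresponds to the euclidean property. R is not euclidean — not valid.
(E) axiom D: valid iff R is serial. R is not serial — not valid.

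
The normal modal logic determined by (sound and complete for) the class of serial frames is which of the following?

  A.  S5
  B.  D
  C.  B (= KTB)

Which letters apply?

(A) S5 is determined by the class of reflexive, symmetric, and transitive frames.
(B) D is determined by exactly this class.
(C) B (= KTB) is determined by the class of reflexive and symmetric frames.

B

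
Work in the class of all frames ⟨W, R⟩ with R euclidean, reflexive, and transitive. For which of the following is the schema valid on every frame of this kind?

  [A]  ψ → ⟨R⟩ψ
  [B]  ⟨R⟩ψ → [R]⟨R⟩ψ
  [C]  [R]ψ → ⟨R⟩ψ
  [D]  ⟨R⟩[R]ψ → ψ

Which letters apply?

A relation that is euclidean, reflexive, and transitive is also serial and symmetric.
(A) ψ → ⟨R⟩ψ (the dual of axiom T) characterises the reflexive frames. Every such R is reflexive — valid.
(B) ⟨R⟩ψ → [R]⟨R⟩ψ is axiom 5; it is valid on a frame exactly when R is euclidean. Every such R is euclidean, so valid.
(C) axiom D: valid iff R is serial. Every such R is serial — valid.
(D) the dual of axiom B: valid iff R is symmetric. Every such R is symmetric — valid.

A, B, C, D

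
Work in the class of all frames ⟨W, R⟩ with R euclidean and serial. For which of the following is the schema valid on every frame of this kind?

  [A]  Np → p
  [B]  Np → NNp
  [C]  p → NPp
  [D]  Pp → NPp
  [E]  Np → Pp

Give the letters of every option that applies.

D, E

(A) Np → p (axiom T) characterises the reflexive frames. Such an R need not be reflexive — not valid.
(B) axiom 4: valid iff R is transitive. Such an R need not be transitive — not valid.
(C) p → NPp is axiom B; it is valid on a frame exactly when R is symmetric. Such an R need not be symmetric, so not valid.
(D) Pp → NPp is axiom 5, which corresponds to the euclidean property. Every such R is euclidean — valid.
(E) axiom D: valid iff R is serial. Every such R is serial — valid.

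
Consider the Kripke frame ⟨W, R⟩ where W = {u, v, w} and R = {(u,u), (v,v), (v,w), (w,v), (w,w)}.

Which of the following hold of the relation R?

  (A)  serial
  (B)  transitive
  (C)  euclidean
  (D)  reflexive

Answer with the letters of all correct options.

A, B, C, D

(A) serial: every world has an R-successor.
(B) transitive: R is closed under composition.
(C) euclidean: any two R-successors of the same world are R-related.
(D) reflexive: each world relates to itself.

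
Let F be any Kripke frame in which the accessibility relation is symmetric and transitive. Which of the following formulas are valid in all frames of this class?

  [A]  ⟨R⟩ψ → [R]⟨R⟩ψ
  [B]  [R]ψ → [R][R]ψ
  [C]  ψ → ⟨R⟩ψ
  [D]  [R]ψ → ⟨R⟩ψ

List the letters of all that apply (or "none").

A symmetric transitive relation is euclidean (uRv and uRw give vRu by symmetry, then vRw by transitivity).
(A) ⟨R⟩ψ → [R]⟨R⟩ψ is axiom 5; it is valid on a frame exactly when R is euclidean. Every such R is euclidean, so valid.
(B) [R]ψ → [R][R]ψ is axiom 4; it is valid on a frame exactly when R is transitive. Every such R is transitive, so valid.
(C) ψ → ⟨R⟩ψ is the dual of axiom T, which corresponds to reflexivity. Such an R need not be reflexive — not valid.
(D) axiom D: valid iff R is serial. Such an R need not be serial — not valid.

A, B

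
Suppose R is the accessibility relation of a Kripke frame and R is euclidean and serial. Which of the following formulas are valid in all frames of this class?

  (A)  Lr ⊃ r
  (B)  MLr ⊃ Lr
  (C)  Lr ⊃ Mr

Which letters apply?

(A) axiom T: valid iff R is reflexive. Such an R need not be reflexive — not valid.
(B) MLr ⊃ Lr (the dual of axiom 5) characterises the euclidean frames. Every such R is euclidean — valid.
(C) Lr ⊃ Mr is axiom D; it is valid on a frame exactly when R is serial. Every such R is serial, so valid.

B, C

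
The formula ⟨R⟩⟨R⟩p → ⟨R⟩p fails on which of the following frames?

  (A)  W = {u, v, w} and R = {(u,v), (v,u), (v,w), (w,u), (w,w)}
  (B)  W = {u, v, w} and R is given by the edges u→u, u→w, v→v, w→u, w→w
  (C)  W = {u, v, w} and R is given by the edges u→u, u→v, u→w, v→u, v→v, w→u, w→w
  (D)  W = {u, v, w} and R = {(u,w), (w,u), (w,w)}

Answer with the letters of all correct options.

A, C, D

The schema ⟨R⟩⟨R⟩p → ⟨R⟩p is the dual of axiom 4; it is valid on a frame iff R is transitive.
(A) R is not transitive (u R v and v R u but not u R u), so the schema fails here.
(B) R is transitive (R is closed under composition), so the schema is valid here.
(C) R is not transitive (v R u and u R w but not v R w), so the schema fails here.
(D) R is not transitive (u R w and w R u but not u R u), so the schema fails here.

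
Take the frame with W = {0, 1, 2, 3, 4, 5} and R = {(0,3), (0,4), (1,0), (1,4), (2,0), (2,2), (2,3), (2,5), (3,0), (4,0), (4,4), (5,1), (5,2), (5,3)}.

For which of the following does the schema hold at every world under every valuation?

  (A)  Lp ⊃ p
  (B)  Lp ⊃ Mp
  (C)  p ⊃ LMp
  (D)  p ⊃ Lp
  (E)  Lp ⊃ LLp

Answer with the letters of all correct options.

B

R is not reflexive: not 0 R 0.
R is not symmetric: 1 R 0 but not 0 R 1.
R is not transitive: 0 R 3 and 3 R 0 but not 0 R 0.
R is serial: every world has an R-successor.
R is not a subset of the identity: 0 R 3 with 0 ≠ 3.
(A) Lp ⊃ p (axiom T) characterises the reflexive frames. R is not reflexive — not valid.
(B) Lp ⊃ Mp (axiom D) characterises the serial frames. R is serial — valid.
(C) p ⊃ LMp (axiom B) characterises the symmetric frames. R is not symmetric — not valid.
(D) p ⊃ Lp is valid only on frames where every R-edge is a self-loop. Here R ⊄ identity — not valid.
(E) Lp ⊃ LLp is axiom 4, which corresponds to transitivity. R is not transitive — not valid.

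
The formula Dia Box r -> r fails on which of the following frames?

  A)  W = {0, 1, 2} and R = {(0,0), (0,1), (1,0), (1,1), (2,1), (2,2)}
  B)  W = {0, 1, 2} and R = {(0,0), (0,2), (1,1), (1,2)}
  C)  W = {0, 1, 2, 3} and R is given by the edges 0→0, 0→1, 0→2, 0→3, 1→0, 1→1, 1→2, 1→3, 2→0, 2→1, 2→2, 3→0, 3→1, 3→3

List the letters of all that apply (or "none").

A, B

The schema Dia Box r -> r is the dual of axiom B; it is valid on a frame iff R is symmetric.
(A) R is not symmetric (2 R 1 but not 1 R 2), so the schema fails here.
(B) R is not symmetric (0 R 2 but not 2 R 0), so the schema fails here.
(C) R is symmetric (every R-edge is matched by its reverse), so the schema is valid here.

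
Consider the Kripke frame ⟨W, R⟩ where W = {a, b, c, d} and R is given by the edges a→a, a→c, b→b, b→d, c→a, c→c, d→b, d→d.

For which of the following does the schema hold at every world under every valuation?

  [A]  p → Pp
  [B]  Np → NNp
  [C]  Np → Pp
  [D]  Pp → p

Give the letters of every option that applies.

R is reflexive: each world relates to itself.
R is transitive: R is closed under composition.
R is serial: every world has an R-successor.
R is not a subset of the identity: a R c with a ≠ c.
(A) the dual of axiom T: valid iff R is reflexive. R is reflexive — valid.
(B) Np → NNp (axiom 4) characterises the transitive frames. R is transitive — valid.
(C) Np → Pp is axiom D, which corresponds to seriality. R is serial — valid.
(D) Pp → p is the converse of T; it holds exactly when R ⊆ identity. Here R ⊄ identity — not valid.

A, B, C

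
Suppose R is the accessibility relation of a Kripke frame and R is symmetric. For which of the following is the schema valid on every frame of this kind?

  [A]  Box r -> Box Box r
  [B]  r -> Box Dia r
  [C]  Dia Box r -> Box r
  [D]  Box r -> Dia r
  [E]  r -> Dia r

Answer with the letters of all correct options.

(A) axiom 4: valid iff R is transitive. Such an R need not be transitive — not valid.
(B) axiom B: valid iff R is symmetric. Every such R is symmetric — valid.
(C) Dia Box r -> Box r is the dual of axiom 5, which corresponds to the euclidean property. Such an R need not be euclidean — not valid.
(D) axiom D: valid iff R is serial. Such an R need not be serial — not valid.
(E) r -> Dia r is the dual of axiom T, which corresponds to reflexivity. Such an R need not be reflexive — not valid.

B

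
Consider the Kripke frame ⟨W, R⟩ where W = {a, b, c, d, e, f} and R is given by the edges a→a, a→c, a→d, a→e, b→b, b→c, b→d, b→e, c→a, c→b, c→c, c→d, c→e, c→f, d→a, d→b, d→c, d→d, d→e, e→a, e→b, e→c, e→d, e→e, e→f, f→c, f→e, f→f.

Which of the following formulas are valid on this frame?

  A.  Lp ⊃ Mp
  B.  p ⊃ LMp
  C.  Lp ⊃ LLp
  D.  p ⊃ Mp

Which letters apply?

R is reflexive: each world relates to itself.
R is symmetric: every R-edge is matched by its reverse.
R is not transitive: a R c and c R b but not a R b.
R is serial: every world has an R-successor.
(A) Lp ⊃ Mp is axiom D, which corresponds to seriality. R is serial — valid.
(B) p ⊃ LMp (axiom B) characterises the symmetric frames. R is symmetric — valid.
(C) Lp ⊃ LLp is axiom 4; it is valid on a frame exactly when R is transitive. R is not transitive, so not valid.
(D) p ⊃ Mp is the dual of axiom T; it is valid on a frame exactly when R is reflexive. R is reflexive, so valid.

A, B, D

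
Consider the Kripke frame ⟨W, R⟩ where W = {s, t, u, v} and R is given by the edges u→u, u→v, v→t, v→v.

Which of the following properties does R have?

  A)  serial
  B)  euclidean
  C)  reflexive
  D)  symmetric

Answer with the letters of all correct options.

(A) not serial: s has no R-successor.
(B) not euclidean: u R v and u R u but not v R u.
(C) not reflexive: not s R s.
(D) not symmetric: u R v but not v R u.

none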